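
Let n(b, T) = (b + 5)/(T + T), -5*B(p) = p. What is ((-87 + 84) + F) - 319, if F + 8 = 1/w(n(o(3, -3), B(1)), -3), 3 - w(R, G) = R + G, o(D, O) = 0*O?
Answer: -12208/37 ≈ -329.95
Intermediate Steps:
o(D, O) = 0
B(p) = -p/5
n(b, T) = (5 + b)/(2*T) (n(b, T) = (5 + b)/((2*T)) = (5 + b)*(1/(2*T)) = (5 + b)/(2*T))
w(R, G) = 3 - G - R (w(R, G) = 3 - (R + G) = 3 - (G + R) = 3 + (-G - R) = 3 - G - R)
F = -294/37 (F = -8 + 1/(3 - 1*(-3) - (5 + 0)/(2*((-⅕*1)))) = -8 + 1/(3 + 3 - 5/(2*(-⅕))) = -8 + 1/(3 + 3 - (-5)*5/2) = -8 + 1/(3 + 3 - 1*(-25/2)) = -8 + 1/(3 + 3 + 25/2) = -8 + 1/(37/2) = -8 + 2/37 = -294/37 ≈ -7.9459)
((-87 + 84) + F) - 319 = ((-87 + 84) - 294/37) - 319 = (-3 - 294/37) - 319 = -405/37 - 319 = -12208/37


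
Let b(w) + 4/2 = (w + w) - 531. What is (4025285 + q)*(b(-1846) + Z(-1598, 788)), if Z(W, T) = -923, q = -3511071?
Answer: -2647173672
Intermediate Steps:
b(w) = -533 + 2*w (b(w) = -2 + ((w + w) - 531) = -2 + (2*w - 531) = -2 + (-531 + 2*w) = -533 + 2*w)
(4025285 + q)*(b(-1846) + Z(-1598, 788)) = (4025285 - 3511071)*((-533 + 2*(-1846)) - 923) = 514214*((-533 - 3692) - 923) = 514214*(-4225 - 923) = 514214*(-5148) = -2647173672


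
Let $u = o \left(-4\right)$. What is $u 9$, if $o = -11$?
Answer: $396$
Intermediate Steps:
$u = 44$ ($u = \left(-11\right) \left(-4\right) = 44$)
$u 9 = 44 \cdot 9 = 396$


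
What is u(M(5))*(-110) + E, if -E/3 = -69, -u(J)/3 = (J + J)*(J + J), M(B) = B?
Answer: 33207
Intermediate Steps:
u(J) = -12*J**2 (u(J) = -3*(J + J)*(J + J) = -3*2*J*2*J = -12*J**2)
E = 207 (E = -3*(-69) = 207)
u(M(5))*(-110) + E = -12*5**2*(-110) + 207 = -12*25*(-110) + 207 = -300*(-110) + 207 = 33000 + 207 = 33207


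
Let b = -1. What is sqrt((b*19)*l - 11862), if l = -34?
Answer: 4*I*sqrt(701) ≈ 105.91*I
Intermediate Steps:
sqrt((b*19)*l - 11862) = sqrt(-1*19*(-34) - 11862) = sqrt(-19*(-34) - 11862) = sqrt(646 - 11862) = sqrt(-11216) = 4*I*sqrt(701)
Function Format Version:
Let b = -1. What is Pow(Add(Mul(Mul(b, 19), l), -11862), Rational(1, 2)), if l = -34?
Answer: Mul(4, I, Pow(701, Rational(1, 2))) ≈ Mul(105.91, I)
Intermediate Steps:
Pow(Add(Mul(Mul(b, 19), l), -11862), Rational(1, 2)) = Pow(Add(Mul(Mul(-1, 19), -34), -11862), Rational(1, 2)) = Pow(Add(Mul(-19, -34), -11862), Rational(1, 2)) = Pow(Add(646, -11862), Rational(1, 2)) = Pow(-11216, Rational(1, 2)) = Mul(4, I, Pow(701, Rational(1, 2)))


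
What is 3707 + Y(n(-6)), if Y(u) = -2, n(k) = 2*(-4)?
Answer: 3705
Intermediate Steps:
n(k) = -8
3707 + Y(n(-6)) = 3707 - 2 = 3705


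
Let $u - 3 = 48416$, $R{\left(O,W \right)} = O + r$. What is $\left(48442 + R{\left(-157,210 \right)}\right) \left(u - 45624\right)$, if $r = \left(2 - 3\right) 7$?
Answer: $134937010$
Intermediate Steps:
$r = -7$ ($r = \left(-1\right) 7 = -7$)
$R{\left(O,W \right)} = -7 + O$ ($R{\left(O,W \right)} = O - 7 = -7 + O$)
$u = 48419$ ($u = 3 + 48416 = 48419$)
$\left(48442 + R{\left(-157,210 \right)}\right) \left(u - 45624\right) = \left(48442 - 164\right) \left(48419 - 45624\right) = \left(48442 - 164\right) 2795 = 48278 \cdot 2795 = 134937010$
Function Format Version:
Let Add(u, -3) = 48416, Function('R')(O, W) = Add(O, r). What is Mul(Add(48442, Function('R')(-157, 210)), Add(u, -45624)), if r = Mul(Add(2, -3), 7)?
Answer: 134937010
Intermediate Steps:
r = -7 (r = Mul(-1, 7) = -7)
Function('R')(O, W) = Add(-7, O) (Function('R')(O, W) = Add(O, -7) = Add(-7, O))
u = 48419 (u = Add(3, 48416) = 48419)
Mul(Add(48442, Function('R')(-157, 210)), Add(u, -45624)) = Mul(Add(48442, Add(-7, -157)), Add(48419, -45624)) = Mul(Add(48442, -164), 2795) = Mul(48278, 2795) = 134937010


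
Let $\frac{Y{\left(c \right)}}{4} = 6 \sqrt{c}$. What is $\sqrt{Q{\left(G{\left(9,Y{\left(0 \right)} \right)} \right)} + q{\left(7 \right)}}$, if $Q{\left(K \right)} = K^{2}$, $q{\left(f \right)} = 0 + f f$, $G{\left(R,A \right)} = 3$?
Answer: $\sqrt{58} \approx 7.6158$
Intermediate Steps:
$Y{\left(c \right)} = 24 \sqrt{c}$ ($Y{\left(c \right)} = 4 \cdot 6 \sqrt{c} = 24 \sqrt{c}$)
$q{\left(f \right)} = f^{2}$ ($q{\left(f \right)} = 0 + f^{2} = f^{2}$)
$\sqrt{Q{\left(G{\left(9,Y{\left(0 \right)} \right)} \right)} + q{\left(7 \right)}} = \sqrt{3^{2} + 7^{2}} = \sqrt{9 + 49} = \sqrt{58}$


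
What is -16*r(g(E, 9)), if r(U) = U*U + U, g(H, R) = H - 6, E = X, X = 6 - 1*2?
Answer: -32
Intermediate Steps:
X = 4 (X = 6 - 2 = 4)
E = 4
g(H, R) = -6 + H
r(U) = U + U² (r(U) = U² + U = U + U²)
-16*r(g(E, 9)) = -16*(-6 + 4)*(1 + (-6 + 4)) = -(-32)*(1 - 2) = -(-32)*(-1) = -16*2 = -32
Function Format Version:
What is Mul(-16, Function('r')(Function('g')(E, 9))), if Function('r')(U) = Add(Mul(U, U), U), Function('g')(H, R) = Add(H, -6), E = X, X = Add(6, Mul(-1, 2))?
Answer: -32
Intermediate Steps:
X = 4 (X = Add(6, -2) = 4)
E = 4
Function('g')(H, R) = Add(-6, H)
Function('r')(U) = Add(U, Pow(U, 2)) (Function('r')(U) = Add(Pow(U, 2), U) = Add(U, Pow(U, 2)))
Mul(-16, Function('r')(Function('g')(E, 9))) = Mul(-16, Mul(Add(-6, 4), Add(1, Add(-6, 4)))) = Mul(-16, Mul(-2, Add(1, -2))) = Mul(-16, Mul(-2, -1)) = Mul(-16, 2) = -32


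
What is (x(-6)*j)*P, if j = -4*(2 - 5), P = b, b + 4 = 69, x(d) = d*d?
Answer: 28080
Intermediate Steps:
x(d) = d²
b = 65 (b = -4 + 69 = 65)
P = 65
j = 12 (j = -4*(-3) = 12)
(x(-6)*j)*P = ((-6)²*12)*65 = (36*12)*65 = 432*65 = 28080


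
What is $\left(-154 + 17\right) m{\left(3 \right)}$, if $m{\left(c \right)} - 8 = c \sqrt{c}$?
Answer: $-1096 - 411 \sqrt{3} \approx -1807.9$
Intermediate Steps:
$m{\left(c \right)} = 8 + c^{\frac{3}{2}}$ ($m{\left(c \right)} = 8 + c \sqrt{c} = 8 + c^{\frac{3}{2}}$)
$\left(-154 + 17\right) m{\left(3 \right)} = \left(-154 + 17\right) \left(8 + 3^{\frac{3}{2}}\right) = - 137 \left(8 + 3 \sqrt{3}\right) = -1096 - 411 \sqrt{3}$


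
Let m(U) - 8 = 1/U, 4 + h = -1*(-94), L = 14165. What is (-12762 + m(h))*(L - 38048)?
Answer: 9138105499/30 ≈ 3.0460e+8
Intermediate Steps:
h = 90 (h = -4 - 1*(-94) = -4 + 94 = 90)
m(U) = 8 + 1/U
(-12762 + m(h))*(L - 38048) = (-12762 + (8 + 1/90))*(14165 - 38048) = (-12762 + (8 + 1/90))*(-23883) = (-12762 + 721/90)*(-23883) = -1147859/90*(-23883) = 9138105499/30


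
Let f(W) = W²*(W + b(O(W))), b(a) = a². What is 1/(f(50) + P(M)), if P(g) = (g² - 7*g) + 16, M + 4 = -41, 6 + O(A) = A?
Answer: 1/4967356 ≈ 2.0131e-7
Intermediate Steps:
O(A) = -6 + A
M = -45 (M = -4 - 41 = -45)
P(g) = 16 + g² - 7*g
f(W) = W²*(W + (-6 + W)²)
1/(f(50) + P(M)) = 1/(50²*(50 + (-6 + 50)²) + (16 + (-45)² - 7*(-45))) = 1/(2500*(50 + 44²) + (16 + 2025 + 315)) = 1/(2500*(50 + 1936) + 2356) = 1/(2500*1986 + 2356) = 1/(4965000 + 2356) = 1/4967356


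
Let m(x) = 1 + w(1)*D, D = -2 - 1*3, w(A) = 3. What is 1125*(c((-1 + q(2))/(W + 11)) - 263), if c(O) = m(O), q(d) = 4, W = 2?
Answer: -311625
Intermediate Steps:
D = -5 (D = -2 - 3 = -5)
m(x) = -14 (m(x) = 1 + 3*(-5) = 1 - 15 = -14)
c(O) = -14
1125*(c((-1 + q(2))/(W + 11)) - 263) = 1125*(-14 - 263) = 1125*(-277) = -311625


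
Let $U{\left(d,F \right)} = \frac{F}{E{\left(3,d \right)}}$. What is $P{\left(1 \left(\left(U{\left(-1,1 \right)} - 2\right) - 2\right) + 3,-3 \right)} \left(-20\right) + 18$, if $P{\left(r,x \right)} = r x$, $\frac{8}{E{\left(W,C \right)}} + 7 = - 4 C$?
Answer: $- \frac{129}{2} \approx -64.5$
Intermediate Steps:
$E{\left(W,C \right)} = \frac{8}{-7 - 4 C}$
$U{\left(d,F \right)} = F \left(- \frac{7}{8} - \frac{d}{2}\right)$ ($U{\left(d,F \right)} = \frac{F}{\left(-8\right) \frac{1}{7 + 4 d}} = F \left(- \frac{7}{8} - \frac{d}{2}\right)$)
$P{\left(1 \left(\left(U{\left(-1,1 \right)} - 2\right) - 2\right) + 3,-3 \right)} \left(-20\right) + 18 = \left(1 \left(\left(\left(- \frac{1}{8}\right) 1 \left(7 + 4 \left(-1\right)\right) - 2\right) - 2\right) + 3\right) \left(-3\right) \left(-20\right) + 18 = \left(1 \left(\left(\left(- \frac{1}{8}\right) 1 \left(7 - 4\right) - 2\right) - 2\right) + 3\right) \left(-3\right) \left(-20\right) + 18 = \left(1 \left(\left(\left(- \frac{1}{8}\right) 1 \cdot 3 - 2\right) - 2\right) + 3\right) \left(-3\right) \left(-20\right) + 18 = \left(1 \left(\left(- \frac{3}{8} - 2\right) - 2\right) + 3\right) \left(-3\right) \left(-20\right) + 18 = \left(1 \left(- \frac{19}{8} - 2\right) + 3\right) \left(-3\right) \left(-20\right) + 18 = \left(1 \left(- \frac{35}{8}\right) + 3\right) \left(-3\right) \left(-20\right) + 18 = \left(- \frac{35}{8} + 3\right) \left(-3\right) \left(-20\right) + 18 = \left(- \frac{11}{8}\right) \left(-3\right) \left(-20\right) + 18 = \frac{33}{8} \left(-20\right) + 18 = - \frac{165}{2} + 18 = - \frac{129}{2}$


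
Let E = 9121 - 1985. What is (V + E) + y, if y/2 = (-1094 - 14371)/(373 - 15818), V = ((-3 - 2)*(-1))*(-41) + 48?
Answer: 21564317/3089 ≈ 6981.0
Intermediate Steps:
V = -157 (V = -5*(-1)*(-41) + 48 = 5*(-41) + 48 = -205 + 48 = -157)
y = 6186/3089 (y = 2*((-1094 - 14371)/(373 - 15818)) = 2*(-15465/(-15445)) = 2*(-15465*(-1/15445)) = 2*(3093/3089) = 6186/3089 ≈ 2.0026)
E = 7136
(V + E) + y = (-157 + 7136) + 6186/3089 = 6979 + 6186/3089 = 21564317/3089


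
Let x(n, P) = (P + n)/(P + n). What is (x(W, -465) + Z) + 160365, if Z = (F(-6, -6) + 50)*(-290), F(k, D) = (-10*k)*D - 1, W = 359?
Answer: 250556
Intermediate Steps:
F(k, D) = -1 - 10*D*k (F(k, D) = -10*D*k - 1 = -1 - 10*D*k)
Z = 90190 (Z = ((-1 - 10*(-6)*(-6)) + 50)*(-290) = ((-1 - 360) + 50)*(-290) = (-361 + 50)*(-290) = -311*(-290) = 90190)
x(n, P) = 1
(x(W, -465) + Z) + 160365 = (1 + 90190) + 160365 = 90191 + 160365 = 250556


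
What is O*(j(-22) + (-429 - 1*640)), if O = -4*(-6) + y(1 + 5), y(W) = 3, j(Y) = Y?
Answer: -29457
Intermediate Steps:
O = 27 (O = -4*(-6) + 3 = 24 + 3 = 27)
O*(j(-22) + (-429 - 1*640)) = 27*(-22 + (-429 - 1*640)) = 27*(-22 + (-429 - 640)) = 27*(-22 - 1069) = 27*(-1091) = -29457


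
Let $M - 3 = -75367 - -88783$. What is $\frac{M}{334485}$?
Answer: $\frac{1491}{37165} \approx 0.040118$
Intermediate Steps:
$M = 13419$ ($M = 3 - -13416 = 3 + \left(-75367 + 88783\right) = 3 + 13416 = 13419$)
$\frac{M}{334485} = \frac{13419}{334485} = 13419 \cdot \frac{1}{334485} = \frac{1491}{37165}$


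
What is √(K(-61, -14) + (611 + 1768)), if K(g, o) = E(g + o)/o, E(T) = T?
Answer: 3*√51926/14 ≈ 48.830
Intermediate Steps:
K(g, o) = (g + o)/o
√(K(-61, -14) + (611 + 1768)) = √((-61 - 14)/(-14) + (611 + 1768)) = √(-1/14*(-75) + 2379) = √(75/14 + 2379) = √(33381/14) = 3*√51926/14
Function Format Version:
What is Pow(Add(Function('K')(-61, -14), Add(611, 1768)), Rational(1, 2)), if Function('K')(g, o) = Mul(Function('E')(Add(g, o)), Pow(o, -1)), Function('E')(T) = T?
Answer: Mul(Rational(3, 14), Pow(51926, Rational(1, 2))) ≈ 48.830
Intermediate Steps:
Function('K')(g, o) = Mul(Pow(o, -1), Add(g, o)) (Function('K')(g, o) = Mul(Add(g, o), Pow(o, -1)) = Mul(Pow(o, -1), Add(g, o)))
Pow(Add(Function('K')(-61, -14), Add(611, 1768)), Rational(1, 2)) = Pow(Add(Mul(Pow(-14, -1), Add(-61, -14)), Add(611, 1768)), Rational(1, 2)) = Pow(Add(Mul(Rational(-1, 14), -75), 2379), Rational(1, 2)) = Pow(Add(Rational(75, 14), 2379), Rational(1, 2)) = Pow(Rational(33381, 14), Rational(1, 2)) = Mul(Rational(3, 14), Pow(51926, Rational(1, 2)))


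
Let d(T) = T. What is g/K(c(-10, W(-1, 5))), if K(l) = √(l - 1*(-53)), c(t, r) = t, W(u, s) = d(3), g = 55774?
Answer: 55774*√43/43 ≈ 8505.5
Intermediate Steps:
W(u, s) = 3
K(l) = √(53 + l) (K(l) = √(l + 53) = √(53 + l))
g/K(c(-10, W(-1, 5))) = 55774/(√(53 - 10)) = 55774/(√43) = 55774*(√43/43) = 55774*√43/43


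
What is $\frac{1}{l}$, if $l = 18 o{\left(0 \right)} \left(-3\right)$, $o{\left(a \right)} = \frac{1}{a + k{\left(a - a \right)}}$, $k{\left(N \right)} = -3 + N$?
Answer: $\frac{1}{18} \approx 0.055556$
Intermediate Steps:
$o{\left(a \right)} = \frac{1}{-3 + a}$ ($o{\left(a \right)} = \frac{1}{a + \left(-3 + \left(a - a\right)\right)} = \frac{1}{a + \left(-3 + 0\right)} = \frac{1}{a - 3} = \frac{1}{-3 + a}$)
$l = 18$ ($l = \frac{18}{-3 + 0} \left(-3\right) = \frac{18}{-3} \left(-3\right) = 18 \left(- \frac{1}{3}\right) \left(-3\right) = \left(-6\right) \left(-3\right) = 18$)
$\frac{1}{l} = \frac{1}{18}$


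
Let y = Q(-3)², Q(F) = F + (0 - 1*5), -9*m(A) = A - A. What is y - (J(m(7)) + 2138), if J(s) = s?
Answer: -2074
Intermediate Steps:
m(A) = 0 (m(A) = -(A - A)/9 = -⅑*0 = 0)
Q(F) = -5 + F (Q(F) = F + (0 - 5) = F - 5 = -5 + F)
y = 64 (y = (-5 - 3)² = (-8)² = 64)
y - (J(m(7)) + 2138) = 64 - (0 + 2138) = 64 - 1*2138 = 64 - 2138 = -2074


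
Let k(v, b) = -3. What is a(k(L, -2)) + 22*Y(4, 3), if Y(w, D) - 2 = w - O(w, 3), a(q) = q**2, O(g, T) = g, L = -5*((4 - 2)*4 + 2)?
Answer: 53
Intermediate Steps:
L = -50 (L = -5*(2*4 + 2) = -5*(8 + 2) = -5*10 = -50)
Y(w, D) = 2 (Y(w, D) = 2 + (w - w) = 2 + 0 = 2)
a(k(L, -2)) + 22*Y(4, 3) = (-3)**2 + 22*2 = 9 + 44 = 53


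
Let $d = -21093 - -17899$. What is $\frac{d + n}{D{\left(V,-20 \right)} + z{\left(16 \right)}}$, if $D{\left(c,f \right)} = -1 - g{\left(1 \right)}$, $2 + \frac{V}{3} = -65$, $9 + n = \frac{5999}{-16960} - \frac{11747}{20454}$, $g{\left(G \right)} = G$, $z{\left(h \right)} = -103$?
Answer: $\frac{555721060093}{18212241600} \approx 30.514$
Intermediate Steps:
$n = - \frac{1722015613}{173449920}$ ($n = -9 + \left(\frac{5999}{-16960} - \frac{11747}{20454}\right) = -9 + \left(5999 \left(- \frac{1}{16960}\right) - \frac{11747}{20454}\right) = -9 - \frac{160966333}{173449920} = - \frac{1722015613}{173449920} \approx -9.928$)
$V = -201$ ($V = -6 + 3 \left(-65\right) = -6 - 195 = -201$)
$d = -3194$ ($d = -21093 + 17899 = -3194$)
$D{\left(c,f \right)} = -2$ ($D{\left(c,f \right)} = -1 - 1 = -2$)
$\frac{d + n}{D{\left(V,-20 \right)} + z{\left(16 \right)}} = \frac{-3194 - \frac{1722015613}{173449920}}{-2 - 103} = - \frac{555721060093}{173449920 \left(-105\right)} = \left(- \frac{555721060093}{173449920}\right) \left(- \frac{1}{105}\right) = \frac{555721060093}{18212241600}$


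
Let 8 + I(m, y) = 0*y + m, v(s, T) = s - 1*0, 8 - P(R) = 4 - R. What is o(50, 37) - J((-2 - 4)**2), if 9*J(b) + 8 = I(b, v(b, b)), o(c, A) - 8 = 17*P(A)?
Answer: 6325/9 ≈ 702.78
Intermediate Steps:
P(R) = 4 + R (P(R) = 8 - (4 - R) = 8 + (-4 + R) = 4 + R)
v(s, T) = s (v(s, T) = s + 0 = s)
I(m, y) = -8 + m (I(m, y) = -8 + (0*y + m) = -8 + (0 + m) = -8 + m)
o(c, A) = 76 + 17*A (o(c, A) = 8 + 17*(4 + A) = 8 + (68 + 17*A) = 76 + 17*A)
J(b) = -16/9 + b/9 (J(b) = -8/9 + (-8 + b)/9 = -8/9 + (-8/9 + b/9) = -16/9 + b/9)
o(50, 37) - J((-2 - 4)**2) = (76 + 17*37) - (-16/9 + (-2 - 4)**2/9) = (76 + 629) - (-16/9 + (1/9)*(-6)**2) = 705 - (-16/9 + (1/9)*36) = 705 - (-16/9 + 4) = 705 - 1*20/9 = 705 - 20/9 = 6325/9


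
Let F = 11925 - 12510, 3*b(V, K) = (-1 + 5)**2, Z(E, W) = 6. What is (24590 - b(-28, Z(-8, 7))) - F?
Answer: 75509/3 ≈ 25170.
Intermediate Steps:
b(V, K) = 16/3 (b(V, K) = (-1 + 5)**2/3 = (1/3)*4**2 = (1/3)*16 = 16/3)
F = -585
(24590 - b(-28, Z(-8, 7))) - F = (24590 - 1*16/3) - 1*(-585) = (24590 - 16/3) + 585 = 73754/3 + 585 = 75509/3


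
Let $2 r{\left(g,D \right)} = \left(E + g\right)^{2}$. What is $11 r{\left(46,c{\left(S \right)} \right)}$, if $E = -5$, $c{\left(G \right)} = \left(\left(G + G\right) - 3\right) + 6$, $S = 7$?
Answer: $\frac{18491}{2} \approx 9245.5$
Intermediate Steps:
$c{\left(G \right)} = 3 + 2 G$ ($c{\left(G \right)} = \left(2 G - 3\right) + 6 = \left(-3 + 2 G\right) + 6 = 3 + 2 G$)
$r{\left(g,D \right)} = \frac{\left(-5 + g\right)^{2}}{2}$
$11 r{\left(46,c{\left(S \right)} \right)} = 11 \frac{\left(-5 + 46\right)^{2}}{2} = 11 \frac{41^{2}}{2} = 11 \cdot \frac{1}{2} \cdot 1681 = 11 \cdot \frac{1681}{2} = \frac{18491}{2}$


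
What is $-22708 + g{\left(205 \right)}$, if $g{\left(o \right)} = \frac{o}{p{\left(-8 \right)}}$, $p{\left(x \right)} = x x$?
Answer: $- \frac{1453107}{64} \approx -22705.0$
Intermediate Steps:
$p{\left(x \right)} = x^{2}$
$g{\left(o \right)} = \frac{o}{64}$ ($g{\left(o \right)} = \frac{o}{\left(-8\right)^{2}} = \frac{o}{64}$)
$-22708 + g{\left(205 \right)} = -22708 + \frac{1}{64} \cdot 205 = -22708 + \frac{205}{64} = - \frac{1453107}{64}$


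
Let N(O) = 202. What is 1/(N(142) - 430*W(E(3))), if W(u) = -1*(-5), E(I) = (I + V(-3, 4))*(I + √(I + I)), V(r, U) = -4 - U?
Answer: -1/1948 ≈ -0.00051335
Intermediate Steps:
E(I) = (-8 + I)*(I + √2*√I) (E(I) = (I + (-4 - 1*4))*(I + √(I + I)) = (I + (-4 - 4))*(I + √(2*I)) = (I - 8)*(I + √2*√I) = (-8 + I)*(I + √2*√I))
W(u) = 5
1/(N(142) - 430*W(E(3))) = 1/(202 - 430*5) = 1/(202 - 2150) = 1/(-1948) = -1/1948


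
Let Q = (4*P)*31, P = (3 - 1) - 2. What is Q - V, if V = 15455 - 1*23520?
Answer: 8065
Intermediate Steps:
V = -8065 (V = 15455 - 23520 = -8065)
P = 0 (P = 2 - 2 = 0)
Q = 0 (Q = (4*0)*31 = 0*31 = 0)
Q - V = 0 - 1*(-8065) = 0 + 8065 = 8065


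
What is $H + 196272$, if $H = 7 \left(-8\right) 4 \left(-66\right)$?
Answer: $211056$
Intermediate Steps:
$H = 14784$ ($H = \left(-56\right) 4 \left(-66\right) = \left(-224\right) \left(-66\right) = 14784$)
$H + 196272 = 14784 + 196272 = 211056$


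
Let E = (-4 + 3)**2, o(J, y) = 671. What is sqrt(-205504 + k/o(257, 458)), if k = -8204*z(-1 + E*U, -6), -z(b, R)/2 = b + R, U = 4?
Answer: 2*I*sqrt(23139838942)/671 ≈ 453.41*I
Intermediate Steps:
E = 1 (E = (-1)**2 = 1)
z(b, R) = -2*R - 2*b (z(b, R) = -2*(b + R) = -2*(R + b) = -2*R - 2*b)
k = -49224 (k = -8204*(-2*(-6) - 2*(-1 + 1*4)) = -8204*(12 - 2*(-1 + 4)) = -8204*(12 - 2*3) = -8204*(12 - 6) = -8204*6 = -49224)
sqrt(-205504 + k/o(257, 458)) = sqrt(-205504 - 49224/671) = sqrt(-137942408/671) = 2*I*sqrt(23139838942)/671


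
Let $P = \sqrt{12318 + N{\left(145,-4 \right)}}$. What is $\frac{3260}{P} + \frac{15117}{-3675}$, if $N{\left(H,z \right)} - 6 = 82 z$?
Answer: $- \frac{5039}{1225} + \frac{1630 \sqrt{2999}}{2999} \approx 25.651$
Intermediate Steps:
$N{\left(H,z \right)} = 6 + 82 z$
$P = 2 \sqrt{2999}$ ($P = \sqrt{12318 + \left(6 + 82 \left(-4\right)\right)} = \sqrt{12318 + \left(6 - 328\right)} = \sqrt{12318 - 322} = \sqrt{11996} = 2 \sqrt{2999} \approx 109.53$)
$\frac{3260}{P} + \frac{15117}{-3675} = \frac{3260}{2 \sqrt{2999}} + \frac{15117}{-3675} = 3260 \frac{\sqrt{2999}}{5998} + 15117 \left(- \frac{1}{3675}\right) = \frac{1630 \sqrt{2999}}{2999} - \frac{5039}{1225} = - \frac{5039}{1225} + \frac{1630 \sqrt{2999}}{2999}$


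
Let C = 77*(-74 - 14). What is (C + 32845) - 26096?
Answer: -27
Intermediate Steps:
C = -6776 (C = 77*(-88) = -6776)
(C + 32845) - 26096 = (-6776 + 32845) - 26096 = 26069 - 26096 = -27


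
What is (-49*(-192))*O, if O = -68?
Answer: -639744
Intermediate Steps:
(-49*(-192))*O = -49*(-192)*(-68) = 9408*(-68) = -639744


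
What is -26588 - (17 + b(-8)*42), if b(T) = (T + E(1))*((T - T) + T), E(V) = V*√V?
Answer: -28957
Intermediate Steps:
E(V) = V^(3/2)
b(T) = T*(1 + T) (b(T) = (T + 1^(3/2))*((T - T) + T) = (T + 1)*(0 + T) = (1 + T)*T = T*(1 + T))
-26588 - (17 + b(-8)*42) = -26588 - (17 - 8*(1 - 8)*42) = -26588 - (17 - 8*(-7)*42) = -26588 - (17 + 56*42) = -26588 - (17 + 2352) = -26588 - 1*2369 = -26588 - 2369 = -28957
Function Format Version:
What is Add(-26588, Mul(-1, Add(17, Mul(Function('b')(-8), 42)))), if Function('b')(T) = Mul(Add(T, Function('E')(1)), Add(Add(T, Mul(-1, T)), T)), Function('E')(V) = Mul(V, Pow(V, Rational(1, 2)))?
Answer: -28957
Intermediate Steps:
Function('E')(V) = Pow(V, Rational(3, 2))
Function('b')(T) = Mul(T, Add(1, T)) (Function('b')(T) = Mul(Add(T, Pow(1, Rational(3, 2))), Add(Add(T, Mul(-1, T)), T)) = Mul(Add(T, 1), Add(0, T)) = Mul(Add(1, T), T) = Mul(T, Add(1, T)))
Add(-26588, Mul(-1, Add(17, Mul(Function('b')(-8), 42)))) = Add(-26588, Mul(-1, Add(17, Mul(Mul(-8, Add(1, -8)), 42)))) = Add(-26588, Mul(-1, Add(17, Mul(Mul(-8, -7), 42)))) = Add(-26588, Mul(-1, Add(17, Mul(56, 42)))) = Add(-26588, Mul(-1, Add(17, 2352))) = Add(-26588, Mul(-1, 2369)) = Add(-26588, -2369) = -28957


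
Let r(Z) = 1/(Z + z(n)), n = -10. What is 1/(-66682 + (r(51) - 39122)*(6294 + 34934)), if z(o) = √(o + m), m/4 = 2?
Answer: (-√2 + 51*I)/(22*(-3739198735*I + 73317659*√2)) ≈ -6.1997e-10 + 8.5991e-18*I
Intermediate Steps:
m = 8 (m = 4*2 = 8)
z(o) = √(8 + o) (z(o) = √(o + 8) = √(8 + o))
r(Z) = 1/(Z + I*√2) (r(Z) = 1/(Z + √(8 - 10)) = 1/(Z + √(-2)) = 1/(Z + I*√2))
1/(-66682 + (r(51) - 39122)*(6294 + 34934)) = 1/(-66682 + (1/(51 + I*√2) - 39122)*(6294 + 34934)) = 1/(-66682 + (-39122 + 1/(51 + I*√2))*41228) = 1/(-66682 + (-1612921816 + 41228/(51 + I*√2))) = 1/(-1612988498 + 41228/(51 + I*√2))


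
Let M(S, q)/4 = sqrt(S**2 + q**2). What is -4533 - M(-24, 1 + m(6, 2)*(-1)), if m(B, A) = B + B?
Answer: -4533 - 4*sqrt(697) ≈ -4638.6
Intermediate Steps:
m(B, A) = 2*B
M(S, q) = 4*sqrt(S**2 + q**2)
-4533 - M(-24, 1 + m(6, 2)*(-1)) = -4533 - 4*sqrt((-24)**2 + (1 + (2*6)*(-1))**2) = -4533 - 4*sqrt(576 + (1 + 12*(-1))**2) = -4533 - 4*sqrt(576 + (1 - 12)**2) = -4533 - 4*sqrt(576 + (-11)**2) = -4533 - 4*sqrt(576 + 121) = -4533 - 4*sqrt(697)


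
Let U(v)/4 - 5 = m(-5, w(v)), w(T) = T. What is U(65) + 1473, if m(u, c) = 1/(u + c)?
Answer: 22396/15 ≈ 1493.1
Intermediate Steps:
m(u, c) = 1/(c + u)
U(v) = 20 + 4/(-5 + v) (U(v) = 20 + 4/(v - 5) = 20 + 4/(-5 + v))
U(65) + 1473 = 4*(-24 + 5*65)/(-5 + 65) + 1473 = 4*(-24 + 325)/60 + 1473 = 4*(1/60)*301 + 1473 = 301/15 + 1473 = 22396/15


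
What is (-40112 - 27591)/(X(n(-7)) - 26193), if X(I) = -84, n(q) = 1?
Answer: 67703/26277 ≈ 2.5765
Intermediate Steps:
(-40112 - 27591)/(X(n(-7)) - 26193) = (-40112 - 27591)/(-84 - 26193) = -67703/(-26277) = -67703*(-1/26277) = 67703/26277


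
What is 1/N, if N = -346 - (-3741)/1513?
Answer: -1513/519757 ≈ -0.0029110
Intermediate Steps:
N = -519757/1513 (N = -346 - (-3741)/1513 = -346 - 1*(-3741/1513) = -346 + 3741/1513 = -519757/1513 ≈ -343.53)
1/N = 1/(-519757/1513) = -1513/519757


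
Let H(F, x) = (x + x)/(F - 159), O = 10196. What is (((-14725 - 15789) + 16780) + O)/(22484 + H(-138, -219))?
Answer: -175131/1113031 ≈ -0.15735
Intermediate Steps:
H(F, x) = 2*x/(-159 + F) (H(F, x) = (2*x)/(-159 + F) = 2*x/(-159 + F))
(((-14725 - 15789) + 16780) + O)/(22484 + H(-138, -219)) = (((-14725 - 15789) + 16780) + 10196)/(22484 + 2*(-219)/(-159 - 138)) = ((-30514 + 16780) + 10196)/(22484 + 2*(-219)/(-297)) = (-13734 + 10196)/(22484 + 2*(-219)*(-1/297)) = -3538/(22484 + 146/99) = -3538/2226062/99 = -3538*99/2226062 = -175131/1113031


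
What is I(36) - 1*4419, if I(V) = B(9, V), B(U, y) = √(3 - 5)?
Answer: -4419 + I*√2 ≈ -4419.0 + 1.4142*I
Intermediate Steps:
B(U, y) = I*√2 (B(U, y) = √(-2) = I*√2)
I(V) = I*√2
I(36) - 1*4419 = I*√2 - 1*4419 = I*√2 - 4419 = -4419 + I*√2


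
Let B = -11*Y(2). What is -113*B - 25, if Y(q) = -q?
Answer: -2511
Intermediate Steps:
B = 22 (B = -(-11)*2 = -11*(-2) = 22)
-113*B - 25 = -113*22 - 25 = -2486 - 25 = -2511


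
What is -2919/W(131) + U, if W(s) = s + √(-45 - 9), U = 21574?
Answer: 371014021/17215 + 8757*I*√6/17215 ≈ 21552.0 + 1.246*I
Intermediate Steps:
W(s) = s + 3*I*√6 (W(s) = s + √(-54) = s + 3*I*√6)
-2919/W(131) + U = -2919/(131 + 3*I*√6) + 21574 = 21574 - 2919/(131 + 3*I*√6)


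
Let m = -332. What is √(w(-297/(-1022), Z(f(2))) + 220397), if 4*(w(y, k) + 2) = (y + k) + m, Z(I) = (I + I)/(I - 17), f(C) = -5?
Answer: √111374475934106/22484 ≈ 469.37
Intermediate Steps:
Z(I) = 2*I/(-17 + I) (Z(I) = (2*I)/(-17 + I) = 2*I/(-17 + I))
w(y, k) = -85 + k/4 + y/4 (w(y, k) = -2 + ((y + k) - 332)/4 = -2 + ((k + y) - 332)/4 = -2 + (-332 + k + y)/4 = -2 + (-83 + k/4 + y/4) = -85 + k/4 + y/4)
√(w(-297/(-1022), Z(f(2))) + 220397) = √((-85 + (2*(-5)/(-17 - 5))/4 + (-297/(-1022))/4) + 220397) = √((-85 + (2*(-5)/(-22))/4 + (-297*(-1/1022))/4) + 220397) = √((-85 + (2*(-5)*(-1/22))/4 + (¼)*(297/1022)) + 220397) = √((-85 + (¼)*(5/11) + 297/4088) + 220397) = √((-85 + 5/44 + 297/4088) + 220397) = √(-3813903/44968 + 220397) = √(9906998393/44968) = √111374475934106/22484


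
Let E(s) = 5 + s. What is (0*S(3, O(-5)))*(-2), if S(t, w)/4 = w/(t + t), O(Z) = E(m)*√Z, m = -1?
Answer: 0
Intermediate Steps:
O(Z) = 4*√Z (O(Z) = (5 - 1)*√Z = 4*√Z)
S(t, w) = 2*w/t (S(t, w) = 4*(w/(t + t)) = 4*(w/((2*t))) = 4*(w*(1/(2*t))) = 4*(w/(2*t)) = 2*w/t)
(0*S(3, O(-5)))*(-2) = (0*(2*(4*√(-5))/3))*(-2) = (0*(2*(4*(I*√5))*(⅓)))*(-2) = (0*(2*(4*I*√5)*(⅓)))*(-2) = (0*(8*I*√5/3))*(-2) = 0*(-2) = 0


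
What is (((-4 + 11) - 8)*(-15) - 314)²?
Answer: 89401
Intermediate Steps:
(((-4 + 11) - 8)*(-15) - 314)² = ((7 - 8)*(-15) - 314)² = (-1*(-15) - 314)² = (15 - 314)² = (-299)² = 89401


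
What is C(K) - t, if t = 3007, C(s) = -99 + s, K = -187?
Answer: -3293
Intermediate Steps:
C(K) - t = (-99 - 187) - 1*3007 = -286 - 3007 = -3293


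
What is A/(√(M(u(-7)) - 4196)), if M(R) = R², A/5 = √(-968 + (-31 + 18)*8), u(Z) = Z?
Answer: 20*√277849/4147 ≈ 2.5421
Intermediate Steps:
A = 20*I*√67 (A = 5*√(-968 + (-31 + 18)*8) = 5*√(-968 - 13*8) = 5*√(-968 - 104) = 5*√(-1072) = 5*(4*I*√67) = 20*I*√67 ≈ 163.71*I)
A/(√(M(u(-7)) - 4196)) = (20*I*√67)/(√((-7)² - 4196)) = (20*I*√67)/(√(49 - 4196)) = (20*I*√67)/(√(-4147)) = (20*I*√67)/((I*√4147)) = (20*I*√67)*(-I*√4147/4147) = 20*√277849/4147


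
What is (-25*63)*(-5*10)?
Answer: 78750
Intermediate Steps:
(-25*63)*(-5*10) = -1575*(-50) = 78750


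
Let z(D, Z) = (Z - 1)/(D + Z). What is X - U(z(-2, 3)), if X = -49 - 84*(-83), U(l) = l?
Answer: 6921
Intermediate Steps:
z(D, Z) = (-1 + Z)/(D + Z)
X = 6923 (X = -49 + 6972 = 6923)
X - U(z(-2, 3)) = 6923 - (-1 + 3)/(-2 + 3) = 6923 - 2/1 = 6923 - 2 = 6921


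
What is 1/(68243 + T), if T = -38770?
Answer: 1/29473 ≈ 3.3929e-5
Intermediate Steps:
1/(68243 + T) = 1/(68243 - 38770) = 1/29473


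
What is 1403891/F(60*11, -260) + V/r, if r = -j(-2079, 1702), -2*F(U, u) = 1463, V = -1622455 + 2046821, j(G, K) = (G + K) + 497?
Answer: -25204771/4620 ≈ -5455.6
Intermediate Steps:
j(G, K) = 497 + G + K
V = 424366
F(U, u) = -1463/2 (F(U, u) = -½*1463 = -1463/2)
r = -120 (r = -(497 - 2079 + 1702) = -1*120 = -120)
1403891/F(60*11, -260) + V/r = 1403891/(-1463/2) + 424366/(-120) = 1403891*(-2/1463) + 424366*(-1/120) = -147778/77 - 212183/60 = -25204771/4620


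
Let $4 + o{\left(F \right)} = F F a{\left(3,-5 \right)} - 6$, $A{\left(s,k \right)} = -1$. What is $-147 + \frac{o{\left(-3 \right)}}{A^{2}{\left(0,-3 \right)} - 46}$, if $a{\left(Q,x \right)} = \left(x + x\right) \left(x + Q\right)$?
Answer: $- \frac{1357}{9} \approx -150.78$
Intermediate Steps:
$a{\left(Q,x \right)} = 2 x \left(Q + x\right)$
$o{\left(F \right)} = -10 + 20 F^{2}$ ($o{\left(F \right)} = -4 + \left(F F 2 \left(-5\right) \left(3 - 5\right) - 6\right) = -4 + \left(F^{2} \cdot 2 \left(-5\right) \left(-2\right) - 6\right) = -4 + \left(F^{2} \cdot 20 - 6\right) = -4 + \left(20 F^{2} - 6\right) = -4 + \left(-6 + 20 F^{2}\right) = -10 + 20 F^{2}$)
$-147 + \frac{o{\left(-3 \right)}}{A^{2}{\left(0,-3 \right)} - 46} = -147 + \frac{-10 + 20 \left(-3\right)^{2}}{\left(-1\right)^{2} - 46} = -147 + \frac{-10 + 20 \cdot 9}{1 - 46} = -147 + \frac{-10 + 180}{-45} = -147 - \frac{34}{9} = - \frac{1357}{9}$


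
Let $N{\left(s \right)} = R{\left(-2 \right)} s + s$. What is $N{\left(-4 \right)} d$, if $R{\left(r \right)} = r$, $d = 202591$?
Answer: $810364$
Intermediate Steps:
$N{\left(s \right)} = - s$ ($N{\left(s \right)} = - 2 s + s = - s$)
$N{\left(-4 \right)} d = \left(-1\right) \left(-4\right) 202591 = 4 \cdot 202591 = 810364$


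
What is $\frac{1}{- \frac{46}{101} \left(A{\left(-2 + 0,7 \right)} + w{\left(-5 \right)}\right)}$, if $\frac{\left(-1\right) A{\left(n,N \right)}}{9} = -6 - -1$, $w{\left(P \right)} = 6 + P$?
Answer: $- \frac{101}{2116} \approx -0.047732$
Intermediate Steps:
$A{\left(n,N \right)} = 45$ ($A{\left(n,N \right)} = - 9 \left(-6 - -1\right) = - 9 \left(-6 + 1\right) = \left(-9\right) \left(-5\right) = 45$)
$\frac{1}{- \frac{46}{101} \left(A{\left(-2 + 0,7 \right)} + w{\left(-5 \right)}\right)} = \frac{1}{- \frac{46}{101} \left(45 + \left(6 - 5\right)\right)} = \frac{1}{\left(-46\right) \frac{1}{101} \left(45 + 1\right)} = \frac{1}{\left(- \frac{46}{101}\right) 46} = \frac{1}{- \frac{2116}{101}} = - \frac{101}{2116}$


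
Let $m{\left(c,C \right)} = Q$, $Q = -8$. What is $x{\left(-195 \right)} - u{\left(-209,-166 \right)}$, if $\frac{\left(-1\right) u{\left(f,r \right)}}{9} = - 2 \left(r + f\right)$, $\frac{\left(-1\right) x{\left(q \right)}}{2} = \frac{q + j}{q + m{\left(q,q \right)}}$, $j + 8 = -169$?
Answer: $\frac{1369506}{203} \approx 6746.3$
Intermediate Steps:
$j = -177$ ($j = -8 - 169 = -177$)
$m{\left(c,C \right)} = -8$
$x{\left(q \right)} = - \frac{2 \left(-177 + q\right)}{-8 + q}$ ($x{\left(q \right)} = - 2 \frac{q - 177}{q - 8} = - 2 \frac{-177 + q}{-8 + q} = - \frac{2 \left(-177 + q\right)}{-8 + q}$)
$u{\left(f,r \right)} = 18 f + 18 r$ ($u{\left(f,r \right)} = - 9 \left(- 2 \left(r + f\right)\right) = - 9 \left(- 2 \left(f + r\right)\right) = - 9 \left(- 2 f - 2 r\right) = 18 f + 18 r$)
$x{\left(-195 \right)} - u{\left(-209,-166 \right)} = \frac{2 \left(177 - -195\right)}{-8 - 195} - \left(18 \left(-209\right) + 18 \left(-166\right)\right) = \frac{2 \left(177 + 195\right)}{-203} - \left(-3762 - 2988\right) = 2 \left(- \frac{1}{203}\right) 372 - -6750 = - \frac{744}{203} + 6750 = \frac{1369506}{203}$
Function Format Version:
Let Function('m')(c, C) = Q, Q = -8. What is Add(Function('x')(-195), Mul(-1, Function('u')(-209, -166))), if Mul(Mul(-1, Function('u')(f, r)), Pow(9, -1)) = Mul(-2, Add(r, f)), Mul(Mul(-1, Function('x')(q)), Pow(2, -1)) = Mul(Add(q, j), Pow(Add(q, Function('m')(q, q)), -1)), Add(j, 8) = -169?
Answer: Rational(1369506, 203) ≈ 6746.3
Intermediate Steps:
j = -177 (j = Add(-8, -169) = -177)
Function('m')(c, C) = -8
Function('x')(q) = Mul(-2, Pow(Add(-8, q), -1), Add(-177, q)) (Function('x')(q) = Mul(-2, Mul(Add(q, -177), Pow(Add(q, -8), -1))) = Mul(-2, Mul(Add(-177, q), Pow(Add(-8, q), -1))) = Mul(-2, Mul(Pow(Add(-8, q), -1), Add(-177, q))) = Mul(-2, Pow(Add(-8, q), -1), Add(-177, q)))
Function('u')(f, r) = Add(Mul(18, f), Mul(18, r)) (Function('u')(f, r) = Mul(-9, Mul(-2, Add(r, f))) = Mul(-9, Mul(-2, Add(f, r))) = Mul(-9, Add(Mul(-2, f), Mul(-2, r))) = Add(Mul(18, f), Mul(18, r)))
Add(Function('x')(-195), Mul(-1, Function('u')(-209, -166))) = Add(Mul(2, Pow(Add(-8, -195), -1), Add(177, Mul(-1, -195))), Mul(-1, Add(Mul(18, -209), Mul(18, -166)))) = Add(Mul(2, Pow(-203, -1), Add(177, 195)), Mul(-1, Add(-3762, -2988))) = Add(Mul(2, Rational(-1, 203), 372), Mul(-1, -6750)) = Add(Rational(-744, 203), 6750) = Rational(1369506, 203)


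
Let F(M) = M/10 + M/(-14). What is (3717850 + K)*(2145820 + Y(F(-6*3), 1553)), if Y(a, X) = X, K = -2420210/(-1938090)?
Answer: 515765375808607761/64603 ≈ 7.9836e+12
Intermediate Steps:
K = 242021/193809 (K = -2420210*(-1/1938090) = 242021/193809 ≈ 1.2488)
F(M) = M/35 (F(M) = M*(⅒) + M*(-1/14) = M/10 - M/14 = M/35)
(3717850 + K)*(2145820 + Y(F(-6*3), 1553)) = (3717850 + 242021/193809)*(2145820 + 1553) = (720553032671/193809)*2147373 = 515765375808607761/64603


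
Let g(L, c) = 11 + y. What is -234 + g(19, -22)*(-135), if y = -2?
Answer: -1449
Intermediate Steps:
g(L, c) = 9 (g(L, c) = 11 - 2 = 9)
-234 + g(19, -22)*(-135) = -234 + 9*(-135) = -234 - 1215 = -1449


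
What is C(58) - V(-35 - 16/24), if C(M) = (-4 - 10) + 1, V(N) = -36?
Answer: 23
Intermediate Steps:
C(M) = -13 (C(M) = -14 + 1 = -13)
C(58) - V(-35 - 16/24) = -13 - 1*(-36) = -13 + 36 = 23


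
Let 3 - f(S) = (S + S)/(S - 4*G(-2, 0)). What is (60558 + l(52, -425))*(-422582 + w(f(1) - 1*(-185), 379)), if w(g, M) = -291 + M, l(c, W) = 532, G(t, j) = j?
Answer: -25810158460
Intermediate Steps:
f(S) = 1 (f(S) = 3 - (S + S)/(S - 4*0) = 3 - 2*S/(S + 0) = 3 - 2*S/S = 3 - 1*2 = 3 - 2 = 1)
(60558 + l(52, -425))*(-422582 + w(f(1) - 1*(-185), 379)) = (60558 + 532)*(-422582 + (-291 + 379)) = 61090*(-422582 + 88) = 61090*(-422494) = -25810158460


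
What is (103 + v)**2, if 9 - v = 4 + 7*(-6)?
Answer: 22500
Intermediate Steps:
v = 47 (v = 9 - (4 + 7*(-6)) = 9 - (4 - 42) = 9 - 1*(-38) = 9 + 38 = 47)
(103 + v)**2 = (103 + 47)**2 = 150**2 = 22500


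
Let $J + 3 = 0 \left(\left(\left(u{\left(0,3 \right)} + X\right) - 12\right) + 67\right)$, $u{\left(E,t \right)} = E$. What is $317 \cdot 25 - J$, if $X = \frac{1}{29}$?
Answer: $7928$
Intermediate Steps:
$X = \frac{1}{29} \approx 0.034483$
$J = -3$ ($J = -3 + 0 \left(\left(\left(0 + \frac{1}{29}\right) - 12\right) + 67\right) = -3 + 0 \left(\left(\frac{1}{29} - 12\right) + 67\right) = -3 + 0 \left(- \frac{347}{29} + 67\right) = -3 + 0 \cdot \frac{1596}{29} = -3 + 0 = -3$)
$317 \cdot 25 - J = 317 \cdot 25 - -3 = 7925 + 3 = 7928$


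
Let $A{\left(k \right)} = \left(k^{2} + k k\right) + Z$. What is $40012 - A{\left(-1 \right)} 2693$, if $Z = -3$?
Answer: $42705$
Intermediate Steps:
$A{\left(k \right)} = -3 + 2 k^{2}$ ($A{\left(k \right)} = \left(k^{2} + k k\right) - 3 = \left(k^{2} + k^{2}\right) - 3 = 2 k^{2} - 3 = -3 + 2 k^{2}$)
$40012 - A{\left(-1 \right)} 2693 = 40012 - \left(-3 + 2 \left(-1\right)^{2}\right) 2693 = 40012 - \left(-3 + 2 \cdot 1\right) 2693 = 40012 - \left(-3 + 2\right) 2693 = 40012 - \left(-1\right) 2693 = 40012 - -2693 = 40012 + 2693 = 42705$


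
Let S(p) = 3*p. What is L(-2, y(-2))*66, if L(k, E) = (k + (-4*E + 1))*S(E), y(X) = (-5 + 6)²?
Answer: -990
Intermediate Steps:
y(X) = 1 (y(X) = 1² = 1)
L(k, E) = 3*E*(1 + k - 4*E) (L(k, E) = (k + (-4*E + 1))*(3*E) = (k + (1 - 4*E))*(3*E) = (1 + k - 4*E)*(3*E) = 3*E*(1 + k - 4*E))
L(-2, y(-2))*66 = (3*1*(1 - 2 - 4*1))*66 = (3*1*(1 - 2 - 4))*66 = (3*1*(-5))*66 = -15*66 = -990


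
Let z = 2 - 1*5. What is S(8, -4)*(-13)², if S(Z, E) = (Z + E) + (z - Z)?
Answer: -1183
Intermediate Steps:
z = -3 (z = 2 - 5 = -3)
S(Z, E) = -3 + E (S(Z, E) = (Z + E) + (-3 - Z) = (E + Z) + (-3 - Z) = -3 + E)
S(8, -4)*(-13)² = (-3 - 4)*(-13)² = -7*169 = -1183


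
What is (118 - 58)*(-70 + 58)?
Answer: -720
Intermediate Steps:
(118 - 58)*(-70 + 58) = 60*(-12) = -720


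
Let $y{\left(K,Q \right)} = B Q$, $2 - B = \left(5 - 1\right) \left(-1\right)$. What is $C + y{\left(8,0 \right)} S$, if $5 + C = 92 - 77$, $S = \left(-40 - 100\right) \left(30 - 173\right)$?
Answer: $10$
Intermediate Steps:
$B = 6$ ($B = 2 - \left(5 - 1\right) \left(-1\right) = 2 - 4 \left(-1\right) = 2 - -4 = 2 + 4 = 6$)
$S = 20020$ ($S = \left(-140\right) \left(-143\right) = 20020$)
$y{\left(K,Q \right)} = 6 Q$
$C = 10$ ($C = -5 + \left(92 - 77\right) = -5 + 15 = 10$)
$C + y{\left(8,0 \right)} S = 10 + 6 \cdot 0 \cdot 20020 = 10 + 0 \cdot 20020 = 10 + 0 = 10$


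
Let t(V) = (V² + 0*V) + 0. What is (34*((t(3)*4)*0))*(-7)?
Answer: 0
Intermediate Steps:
t(V) = V² (t(V) = (V² + 0) + 0 = V² + 0 = V²)
(34*((t(3)*4)*0))*(-7) = (34*((3²*4)*0))*(-7) = (34*((9*4)*0))*(-7) = (34*(36*0))*(-7) = (34*0)*(-7) = 0*(-7) = 0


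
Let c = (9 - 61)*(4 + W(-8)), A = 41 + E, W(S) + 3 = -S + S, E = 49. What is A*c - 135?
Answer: -4815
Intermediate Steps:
W(S) = -3 (W(S) = -3 + (-S + S) = -3 + 0 = -3)
A = 90 (A = 41 + 49 = 90)
c = -52 (c = (9 - 61)*(4 - 3) = -52*1 = -52)
A*c - 135 = 90*(-52) - 135 = -4680 - 135 = -4815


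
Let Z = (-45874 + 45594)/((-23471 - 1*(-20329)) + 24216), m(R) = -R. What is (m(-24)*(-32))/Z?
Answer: 2023104/35 ≈ 57803.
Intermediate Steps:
Z = -140/10537 (Z = -280/((-23471 + 20329) + 24216) = -280/(-3142 + 24216) = -280/21074 = -280*1/21074 = -140/10537 ≈ -0.013287)
(m(-24)*(-32))/Z = (-1*(-24)*(-32))/(-140/10537) = (24*(-32))*(-10537/140) = -768*(-10537/140) = 2023104/35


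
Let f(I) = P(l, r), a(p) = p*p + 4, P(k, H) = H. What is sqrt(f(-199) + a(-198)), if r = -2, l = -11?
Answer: sqrt(39206) ≈ 198.01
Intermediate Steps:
a(p) = 4 + p**2 (a(p) = p**2 + 4 = 4 + p**2)
f(I) = -2
sqrt(f(-199) + a(-198)) = sqrt(-2 + (4 + (-198)**2)) = sqrt(-2 + (4 + 39204)) = sqrt(-2 + 39208) = sqrt(39206)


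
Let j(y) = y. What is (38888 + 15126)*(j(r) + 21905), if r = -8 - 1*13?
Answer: 1182042376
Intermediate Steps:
r = -21 (r = -8 - 13 = -21)
(38888 + 15126)*(j(r) + 21905) = (38888 + 15126)*(-21 + 21905) = 54014*21884 = 1182042376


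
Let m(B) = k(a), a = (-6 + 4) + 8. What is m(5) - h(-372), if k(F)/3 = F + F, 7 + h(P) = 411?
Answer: -368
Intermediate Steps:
a = 6 (a = -2 + 8 = 6)
h(P) = 404 (h(P) = -7 + 411 = 404)
k(F) = 6*F (k(F) = 3*(F + F) = 3*(2*F) = 6*F)
m(B) = 36 (m(B) = 6*6 = 36)
m(5) - h(-372) = 36 - 1*404 = 36 - 404 = -368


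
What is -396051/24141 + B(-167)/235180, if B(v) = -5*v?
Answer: -6208207763/378498692 ≈ -16.402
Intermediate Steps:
-396051/24141 + B(-167)/235180 = -396051/24141 - 5*(-167)/235180 = -396051*1/24141 + 835*(1/235180) = -132017/8047 + 167/47036 = -6208207763/378498692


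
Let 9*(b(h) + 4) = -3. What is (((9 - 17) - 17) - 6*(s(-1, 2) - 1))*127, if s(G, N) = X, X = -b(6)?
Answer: -5715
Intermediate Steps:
b(h) = -13/3 (b(h) = -4 + (1/9)*(-3) = -4 - 1/3 = -13/3)
X = 13/3 (X = -1*(-13/3) = 13/3 ≈ 4.3333)
s(G, N) = 13/3
(((9 - 17) - 17) - 6*(s(-1, 2) - 1))*127 = (((9 - 17) - 17) - 6*(13/3 - 1))*127 = ((-8 - 17) - 6*10/3)*127 = (-25 - 20)*127 = -45*127 = -5715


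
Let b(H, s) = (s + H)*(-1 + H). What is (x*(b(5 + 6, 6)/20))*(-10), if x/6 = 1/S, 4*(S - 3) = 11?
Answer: -2040/23 ≈ -88.696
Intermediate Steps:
S = 23/4 (S = 3 + (¼)*11 = 3 + 11/4 = 23/4 ≈ 5.7500)
x = 24/23 (x = 6/(23/4) = 6*(4/23) = 24/23 ≈ 1.0435)
b(H, s) = (-1 + H)*(H + s) (b(H, s) = (H + s)*(-1 + H) = (-1 + H)*(H + s))
(x*(b(5 + 6, 6)/20))*(-10) = (24*(((5 + 6)² - (5 + 6) - 1*6 + (5 + 6)*6)/20)/23)*(-10) = (24*((11² - 1*11 - 6 + 11*6)*(1/20))/23)*(-10) = (24*((121 - 11 - 6 + 66)*(1/20))/23)*(-10) = (24*(170*(1/20))/23)*(-10) = ((24/23)*(17/2))*(-10) = (204/23)*(-10) = -2040/23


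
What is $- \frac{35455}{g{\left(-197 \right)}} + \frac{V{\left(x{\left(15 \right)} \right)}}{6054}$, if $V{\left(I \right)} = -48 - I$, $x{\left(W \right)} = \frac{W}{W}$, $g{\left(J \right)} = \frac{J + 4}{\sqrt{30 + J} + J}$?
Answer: $- \frac{42284989747}{1168422} + \frac{35455 i \sqrt{167}}{193} \approx -36190.0 + 2374.0 i$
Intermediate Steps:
$g{\left(J \right)} = \frac{4 + J}{J + \sqrt{30 + J}}$
$x{\left(W \right)} = 1$
$- \frac{35455}{g{\left(-197 \right)}} + \frac{V{\left(x{\left(15 \right)} \right)}}{6054} = - \frac{35455}{\frac{1}{-197 + \sqrt{30 - 197}} \left(4 - 197\right)} + \frac{-48 - 1}{6054} = - \frac{35455}{\frac{1}{-197 + \sqrt{-167}} \left(-193\right)} + \left(-48 - 1\right) \frac{1}{6054} = - \frac{35455}{\frac{1}{-197 + i \sqrt{167}} \left(-193\right)} - \frac{49}{6054} = - \frac{35455}{\left(-193\right) \frac{1}{-197 + i \sqrt{167}}} - \frac{49}{6054} = - 35455 \left(\frac{197}{193} - \frac{i \sqrt{167}}{193}\right) - \frac{49}{6054} = \left(- \frac{6984635}{193} + \frac{35455 i \sqrt{167}}{193}\right) - \frac{49}{6054} = - \frac{42284989747}{1168422} + \frac{35455 i \sqrt{167}}{193}$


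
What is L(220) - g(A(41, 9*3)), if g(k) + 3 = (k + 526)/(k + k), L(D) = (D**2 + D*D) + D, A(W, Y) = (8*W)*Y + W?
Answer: 1726417839/17794 ≈ 97023.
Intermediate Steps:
A(W, Y) = W + 8*W*Y (A(W, Y) = 8*W*Y + W = W + 8*W*Y)
L(D) = D + 2*D**2 (L(D) = (D**2 + D**2) + D = 2*D**2 + D = D + 2*D**2)
g(k) = -3 + (526 + k)/(2*k) (g(k) = -3 + (k + 526)/(k + k) = -3 + (526 + k)/((2*k)) = -3 + (526 + k)*(1/(2*k)) = -3 + (526 + k)/(2*k))
L(220) - g(A(41, 9*3)) = 220*(1 + 2*220) - (-5/2 + 263/((41*(1 + 8*(9*3))))) = 220*(1 + 440) - (-5/2 + 263/((41*(1 + 8*27)))) = 220*441 - (-5/2 + 263/((41*(1 + 216)))) = 97020 - (-5/2 + 263/((41*217))) = 97020 - (-5/2 + 263/8897) = 97020 - 1*(-43959/17794) = 97020 + 43959/17794 = 1726417839/17794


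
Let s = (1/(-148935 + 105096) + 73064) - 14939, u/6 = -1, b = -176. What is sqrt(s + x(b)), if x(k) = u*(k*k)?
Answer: I*sqrt(27275648239010)/14613 ≈ 357.39*I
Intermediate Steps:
u = -6 (u = 6*(-1) = -6)
s = 2548141874/43839 (s = (1/(-43839) + 73064) - 14939 = (-1/43839 + 73064) - 14939 = 3203052695/43839 - 14939 = 2548141874/43839 ≈ 58125.)
x(k) = -6*k**2 (x(k) = -6*k*k = -6*k**2)
sqrt(s + x(b)) = sqrt(2548141874/43839 - 6*(-176)**2) = sqrt(2548141874/43839 - 6*30976) = sqrt(2548141874/43839 - 185856) = sqrt(-5599599310/43839) = I*sqrt(27275648239010)/14613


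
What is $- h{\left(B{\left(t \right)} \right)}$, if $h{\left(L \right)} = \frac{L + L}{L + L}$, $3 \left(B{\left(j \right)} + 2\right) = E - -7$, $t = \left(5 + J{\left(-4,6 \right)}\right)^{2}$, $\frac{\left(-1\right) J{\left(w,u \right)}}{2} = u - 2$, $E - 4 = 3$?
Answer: $-1$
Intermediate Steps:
$E = 7$ ($E = 4 + 3 = 7$)
$J{\left(w,u \right)} = 4 - 2 u$ ($J{\left(w,u \right)} = - 2 \left(u - 2\right) = - 2 \left(-2 + u\right) = 4 - 2 u$)
$t = 9$ ($t = \left(5 + \left(4 - 12\right)\right)^{2} = \left(5 - 8\right)^{2} = \left(-3\right)^{2} = 9$)
$B{\left(j \right)} = \frac{8}{3}$ ($B{\left(j \right)} = -2 + \frac{7 - -7}{3} = -2 + \frac{7 + 7}{3} = -2 + \frac{1}{3} \cdot 14 = -2 + \frac{14}{3} = \frac{8}{3}$)
$h{\left(L \right)} = 1$ ($h{\left(L \right)} = \frac{2 L}{2 L} = 2 L \frac{1}{2 L} = 1$)
$- h{\left(B{\left(t \right)} \right)} = \left(-1\right) 1 = -1$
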